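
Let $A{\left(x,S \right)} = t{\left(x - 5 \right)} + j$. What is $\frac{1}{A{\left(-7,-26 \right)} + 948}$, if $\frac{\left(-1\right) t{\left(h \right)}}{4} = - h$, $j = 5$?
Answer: $\frac{1}{905} \approx 0.001105$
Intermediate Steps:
$t{\left(h \right)} = 4 h$ ($t{\left(h \right)} = - 4 \left(- h\right) = 4 h$)
$A{\left(x,S \right)} = -15 + 4 x$ ($A{\left(x,S \right)} = 4 \left(x - 5\right) + 5 = 4 \left(-5 + x\right) + 5 = \left(-20 + 4 x\right) + 5 = -15 + 4 x$)
$\frac{1}{A{\left(-7,-26 \right)} + 948} = \frac{1}{\left(-15 + 4 \left(-7\right)\right) + 948} = \frac{1}{\left(-15 - 28\right) + 948} = \frac{1}{-43 + 948} = \frac{1}{905}$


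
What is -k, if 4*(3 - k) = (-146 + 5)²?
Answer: 19869/4 ≈ 4967.3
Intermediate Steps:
k = -19869/4 (k = 3 - (-146 + 5)²/4 = 3 - ¼*(-141)² = 3 - ¼*19881 = 3 - 19881/4 = -19869/4 ≈ -4967.3)
-k = -1*(-19869/4) = 19869/4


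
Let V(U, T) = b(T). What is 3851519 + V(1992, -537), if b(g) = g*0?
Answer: 3851519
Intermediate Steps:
b(g) = 0
V(U, T) = 0
3851519 + V(1992, -537) = 3851519 + 0 = 3851519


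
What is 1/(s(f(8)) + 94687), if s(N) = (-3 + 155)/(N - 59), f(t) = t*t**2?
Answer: 453/42893363 ≈ 1.0561e-5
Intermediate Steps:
f(t) = t**3
s(N) = 152/(-59 + N)
1/(s(f(8)) + 94687) = 1/(152/(-59 + 8**3) + 94687) = 1/(152/(-59 + 512) + 94687) = 1/(152/453 + 94687) = 1/(42893363/453) = 453/42893363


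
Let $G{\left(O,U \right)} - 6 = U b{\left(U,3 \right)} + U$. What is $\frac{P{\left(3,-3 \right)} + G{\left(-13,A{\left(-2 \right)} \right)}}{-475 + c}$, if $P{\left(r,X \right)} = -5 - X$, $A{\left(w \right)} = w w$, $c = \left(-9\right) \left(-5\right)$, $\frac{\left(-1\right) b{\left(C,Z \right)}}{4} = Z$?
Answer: $\frac{4}{43} \approx 0.093023$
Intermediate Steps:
$b{\left(C,Z \right)} = - 4 Z$
$c = 45$
$A{\left(w \right)} = w^{2}$
$G{\left(O,U \right)} = 6 - 11 U$ ($G{\left(O,U \right)} = 6 + \left(U \left(\left(-4\right) 3\right) + U\right) = 6 + \left(U \left(-12\right) + U\right) = 6 + \left(- 12 U + U\right) = 6 - 11 U$)
$\frac{P{\left(3,-3 \right)} + G{\left(-13,A{\left(-2 \right)} \right)}}{-475 + c} = \frac{\left(-5 - -3\right) + \left(6 - 11 \left(-2\right)^{2}\right)}{-475 + 45} = \frac{\left(-5 + 3\right) + \left(6 - 44\right)}{-430} = \left(-2 + \left(6 - 44\right)\right) \left(- \frac{1}{430}\right) = \left(-2 - 38\right) \left(- \frac{1}{430}\right) = \left(-40\right) \left(- \frac{1}{430}\right) = \frac{4}{43}$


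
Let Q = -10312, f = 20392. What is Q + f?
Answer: 10080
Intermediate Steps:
Q + f = -10312 + 20392 = 10080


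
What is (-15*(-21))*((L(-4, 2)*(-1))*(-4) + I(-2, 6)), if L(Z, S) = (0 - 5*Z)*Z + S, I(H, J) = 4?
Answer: -97020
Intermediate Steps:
L(Z, S) = S - 5*Z**2 (L(Z, S) = (-5*Z)*Z + S = -5*Z**2 + S = S - 5*Z**2)
(-15*(-21))*((L(-4, 2)*(-1))*(-4) + I(-2, 6)) = (-15*(-21))*(((2 - 5*(-4)**2)*(-1))*(-4) + 4) = 315*(((2 - 5*16)*(-1))*(-4) + 4) = 315*(((2 - 80)*(-1))*(-4) + 4) = 315*(-78*(-1)*(-4) + 4) = 315*(78*(-4) + 4) = 315*(-312 + 4) = 315*(-308) = -97020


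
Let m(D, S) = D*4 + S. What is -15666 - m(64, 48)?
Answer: -15970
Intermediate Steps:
m(D, S) = S + 4*D (m(D, S) = 4*D + S = S + 4*D)
-15666 - m(64, 48) = -15666 - (48 + 4*64) = -15666 - (48 + 256) = -15666 - 1*304 = -15666 - 304 = -15970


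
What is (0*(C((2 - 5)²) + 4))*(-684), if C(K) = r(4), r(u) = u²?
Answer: 0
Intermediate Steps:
C(K) = 16 (C(K) = 4² = 16)
(0*(C((2 - 5)²) + 4))*(-684) = (0*(16 + 4))*(-684) = (0*20)*(-684) = 0*(-684) = 0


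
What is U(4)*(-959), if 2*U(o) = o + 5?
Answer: -8631/2 ≈ -4315.5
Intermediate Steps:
U(o) = 5/2 + o/2 (U(o) = (o + 5)/2 = (5 + o)/2 = 5/2 + o/2)
U(4)*(-959) = (5/2 + (1/2)*4)*(-959) = (5/2 + 2)*(-959) = (9/2)*(-959) = -8631/2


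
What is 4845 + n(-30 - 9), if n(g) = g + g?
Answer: 4767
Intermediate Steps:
n(g) = 2*g
4845 + n(-30 - 9) = 4845 + 2*(-30 - 9) = 4845 + 2*(-39) = 4845 - 78 = 4767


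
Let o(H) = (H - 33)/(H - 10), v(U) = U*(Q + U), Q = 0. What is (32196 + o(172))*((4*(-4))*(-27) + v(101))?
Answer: 55460569003/162 ≈ 3.4235e+8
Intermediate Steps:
v(U) = U**2 (v(U) = U*(0 + U) = U*U = U**2)
o(H) = (-33 + H)/(-10 + H)
(32196 + o(172))*((4*(-4))*(-27) + v(101)) = (32196 + (-33 + 172)/(-10 + 172))*((4*(-4))*(-27) + 101**2) = (32196 + 139/162)*(-16*(-27) + 10201) = (32196 + (1/162)*139)*(432 + 10201) = (32196 + 139/162)*10633 = (5215891/162)*10633 = 55460569003/162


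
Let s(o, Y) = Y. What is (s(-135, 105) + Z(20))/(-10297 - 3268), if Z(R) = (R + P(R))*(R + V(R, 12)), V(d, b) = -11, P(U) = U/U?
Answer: -294/13565 ≈ -0.021673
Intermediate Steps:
P(U) = 1
Z(R) = (1 + R)*(-11 + R) (Z(R) = (R + 1)*(R - 11) = (1 + R)*(-11 + R))
(s(-135, 105) + Z(20))/(-10297 - 3268) = (105 + (-11 + 20**2 - 10*20))/(-10297 - 3268) = (105 + (-11 + 400 - 200))/(-13565) = (105 + 189)*(-1/13565) = 294*(-1/13565) = -294/13565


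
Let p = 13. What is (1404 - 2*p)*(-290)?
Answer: -399620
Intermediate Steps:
(1404 - 2*p)*(-290) = (1404 - 2*13)*(-290) = (1404 - 26)*(-290) = 1378*(-290) = -399620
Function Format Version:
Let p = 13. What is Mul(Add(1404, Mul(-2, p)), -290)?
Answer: -399620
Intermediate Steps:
Mul(Add(1404, Mul(-2, p)), -290) = Mul(Add(1404, Mul(-2, 13)), -290) = Mul(Add(1404, -26), -290) = Mul(1378, -290) = -399620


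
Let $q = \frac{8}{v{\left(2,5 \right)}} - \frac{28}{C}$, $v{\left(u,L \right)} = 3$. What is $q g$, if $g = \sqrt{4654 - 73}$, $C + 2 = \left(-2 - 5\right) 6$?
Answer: $\frac{109 \sqrt{509}}{11} \approx 223.56$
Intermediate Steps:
$C = -44$ ($C = -2 + \left(-2 - 5\right) 6 = -2 - 42 = -44$)
$g = 3 \sqrt{509}$ ($g = \sqrt{4581} = 3 \sqrt{509} \approx 67.683$)
$q = \frac{109}{33}$ ($q = \frac{8}{3} - \frac{28}{-44} = 8 \cdot \frac{1}{3} - - \frac{7}{11} = \frac{8}{3} + \frac{7}{11} = \frac{109}{33} \approx 3.303$)
$q g = \frac{109 \cdot 3 \sqrt{509}}{33} = \frac{109 \sqrt{509}}{11}$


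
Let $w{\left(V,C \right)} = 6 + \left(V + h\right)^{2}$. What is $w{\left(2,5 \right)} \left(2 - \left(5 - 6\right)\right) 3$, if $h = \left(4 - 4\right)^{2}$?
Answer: $90$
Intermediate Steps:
$h = 0$ ($h = 0^{2} = 0$)
$w{\left(V,C \right)} = 6 + V^{2}$ ($w{\left(V,C \right)} = 6 + \left(V + 0\right)^{2} = 6 + V^{2}$)
$w{\left(2,5 \right)} \left(2 - \left(5 - 6\right)\right) 3 = \left(6 + 2^{2}\right) \left(2 - \left(5 - 6\right)\right) 3 = \left(6 + 4\right) \left(2 - \left(5 - 6\right)\right) 3 = 10 \left(2 - -1\right) 3 = 10 \left(2 + 1\right) 3 = 10 \cdot 3 \cdot 3 = 30 \cdot 3 = 90$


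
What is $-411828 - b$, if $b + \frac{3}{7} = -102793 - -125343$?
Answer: $- \frac{3040643}{7} \approx -4.3438 \cdot 10^{5}$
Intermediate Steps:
$b = \frac{157847}{7}$ ($b = - \frac{3}{7} - -22550 = - \frac{3}{7} + \left(-102793 + 125343\right) = - \frac{3}{7} + 22550 = \frac{157847}{7} \approx 22550.0$)
$-411828 - b = -411828 - \frac{157847}{7} = - \frac{3040643}{7}$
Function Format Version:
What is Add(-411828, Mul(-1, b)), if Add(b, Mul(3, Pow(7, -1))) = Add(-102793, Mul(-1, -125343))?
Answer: Rational(-3040643, 7) ≈ -4.3438e+5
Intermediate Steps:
b = Rational(157847, 7) (b = Add(Rational(-3, 7), Add(-102793, Mul(-1, -125343))) = Add(Rational(-3, 7), Add(-102793, 125343)) = Add(Rational(-3, 7), 22550) = Rational(157847, 7) ≈ 22550.)
Add(-411828, Mul(-1, b)) = Add(-411828, Mul(-1, Rational(157847, 7))) = Add(-411828, Rational(-157847, 7)) = Rational(-3040643, 7)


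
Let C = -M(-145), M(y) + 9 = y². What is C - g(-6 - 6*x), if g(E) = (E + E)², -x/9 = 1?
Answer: -30232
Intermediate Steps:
x = -9 (x = -9*1 = -9)
M(y) = -9 + y²
g(E) = 4*E² (g(E) = (2*E)² = 4*E²)
C = -21016 (C = -(-9 + (-145)²) = -(-9 + 21025) = -1*21016 = -21016)
C - g(-6 - 6*x) = -21016 - 4*(-6 - 6*(-9))² = -21016 - 4*(-6 + 54)² = -21016 - 4*48² = -21016 - 4*2304 = -21016 - 1*9216 = -21016 - 9216 = -30232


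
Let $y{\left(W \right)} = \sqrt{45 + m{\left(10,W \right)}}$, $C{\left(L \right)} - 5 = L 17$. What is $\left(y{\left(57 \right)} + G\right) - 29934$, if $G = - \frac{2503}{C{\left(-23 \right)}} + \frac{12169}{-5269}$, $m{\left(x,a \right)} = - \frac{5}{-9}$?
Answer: $- \frac{60872295883}{2033834} + \frac{\sqrt{410}}{3} \approx -29923.0$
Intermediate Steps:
$C{\left(L \right)} = 5 + 17 L$ ($C{\left(L \right)} = 5 + L 17 = 5 + 17 L$)
$m{\left(x,a \right)} = \frac{5}{9}$ ($m{\left(x,a \right)} = \left(-5\right) \left(- \frac{1}{9}\right) = \frac{5}{9}$)
$G = \frac{8491073}{2033834}$ ($G = - \frac{2503}{5 + 17 \left(-23\right)} + \frac{12169}{-5269} = - \frac{2503}{5 - 391} + 12169 \left(- \frac{1}{5269}\right) = - \frac{2503}{-386} - \frac{12169}{5269} = \left(-2503\right) \left(- \frac{1}{386}\right) - \frac{12169}{5269} = \frac{2503}{386} - \frac{12169}{5269} = \frac{8491073}{2033834} \approx 4.1749$)
$y{\left(W \right)} = \frac{\sqrt{410}}{3}$ ($y{\left(W \right)} = \sqrt{45 + \frac{5}{9}} = \sqrt{\frac{410}{9}} = \frac{\sqrt{410}}{3}$)
$\left(y{\left(57 \right)} + G\right) - 29934 = \left(\frac{\sqrt{410}}{3} + \frac{8491073}{2033834}\right) - 29934 = \left(\frac{8491073}{2033834} + \frac{\sqrt{410}}{3}\right) - 29934 = - \frac{60872295883}{2033834} + \frac{\sqrt{410}}{3}$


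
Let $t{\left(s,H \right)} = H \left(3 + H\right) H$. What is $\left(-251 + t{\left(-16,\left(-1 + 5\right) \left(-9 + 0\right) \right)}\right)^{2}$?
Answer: $1850634361$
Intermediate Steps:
$t{\left(s,H \right)} = H^{2} \left(3 + H\right)$ ($t{\left(s,H \right)} = H H \left(3 + H\right) = H^{2} \left(3 + H\right)$)
$\left(-251 + t{\left(-16,\left(-1 + 5\right) \left(-9 + 0\right) \right)}\right)^{2} = \left(-251 + \left(\left(-1 + 5\right) \left(-9 + 0\right)\right)^{2} \left(3 + \left(-1 + 5\right) \left(-9 + 0\right)\right)\right)^{2} = \left(-251 + \left(4 \left(-9\right)\right)^{2} \left(3 + 4 \left(-9\right)\right)\right)^{2} = \left(-251 + \left(-36\right)^{2} \left(3 - 36\right)\right)^{2} = \left(-251 + 1296 \left(-33\right)\right)^{2} = \left(-251 - 42768\right)^{2} = \left(-43019\right)^{2} = 1850634361$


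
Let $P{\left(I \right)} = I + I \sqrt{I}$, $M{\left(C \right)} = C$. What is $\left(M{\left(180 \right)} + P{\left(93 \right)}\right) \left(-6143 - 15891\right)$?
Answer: $-6015282 - 2049162 \sqrt{93} \approx -2.5777 \cdot 10^{7}$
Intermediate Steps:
$P{\left(I \right)} = I + I^{\frac{3}{2}}$
$\left(M{\left(180 \right)} + P{\left(93 \right)}\right) \left(-6143 - 15891\right) = \left(180 + \left(93 + 93^{\frac{3}{2}}\right)\right) \left(-6143 - 15891\right) = \left(180 + \left(93 + 93 \sqrt{93}\right)\right) \left(-22034\right) = \left(273 + 93 \sqrt{93}\right) \left(-22034\right) = -6015282 - 2049162 \sqrt{93}$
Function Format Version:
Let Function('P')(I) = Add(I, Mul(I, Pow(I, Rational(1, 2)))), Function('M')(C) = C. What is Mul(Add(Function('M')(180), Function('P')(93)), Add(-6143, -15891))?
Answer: Add(-6015282, Mul(-2049162, Pow(93, Rational(1, 2)))) ≈ -2.5777e+7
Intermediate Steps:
Function('P')(I) = Add(I, Pow(I, Rational(3, 2)))
Mul(Add(Function('M')(180), Function('P')(93)), Add(-6143, -15891)) = Mul(Add(180, Add(93, Pow(93, Rational(3, 2)))), Add(-6143, -15891)) = Mul(Add(180, Add(93, Mul(93, Pow(93, Rational(1, 2))))), -22034) = Mul(Add(273, Mul(93, Pow(93, Rational(1, 2)))), -22034) = Add(-6015282, Mul(-2049162, Pow(93, Rational(1, 2))))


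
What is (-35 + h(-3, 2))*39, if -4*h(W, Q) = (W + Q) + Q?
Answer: -5499/4 ≈ -1374.8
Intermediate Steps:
h(W, Q) = -Q/2 - W/4 (h(W, Q) = -((W + Q) + Q)/4 = -((Q + W) + Q)/4 = -(W + 2*Q)/4 = -Q/2 - W/4)
(-35 + h(-3, 2))*39 = (-35 + (-½*2 - ¼*(-3)))*39 = (-35 + (-1 + ¾))*39 = (-35 - ¼)*39 = -141/4*39 = -5499/4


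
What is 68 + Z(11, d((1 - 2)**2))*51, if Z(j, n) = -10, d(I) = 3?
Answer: -442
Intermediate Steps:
68 + Z(11, d((1 - 2)**2))*51 = 68 - 10*51 = 68 - 510 = -442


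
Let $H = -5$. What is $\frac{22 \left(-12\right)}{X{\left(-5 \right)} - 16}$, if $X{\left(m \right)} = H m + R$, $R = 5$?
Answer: $- \frac{132}{7} \approx -18.857$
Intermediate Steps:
$X{\left(m \right)} = 5 - 5 m$ ($X{\left(m \right)} = - 5 m + 5 = 5 - 5 m$)
$\frac{22 \left(-12\right)}{X{\left(-5 \right)} - 16} = \frac{22 \left(-12\right)}{\left(5 - -25\right) - 16} = - \frac{264}{\left(5 + 25\right) - 16} = - \frac{264}{30 - 16} = - \frac{264}{14} = \left(-264\right) \frac{1}{14} = - \frac{132}{7}$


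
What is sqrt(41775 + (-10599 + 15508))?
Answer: 2*sqrt(11671) ≈ 216.06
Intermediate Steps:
sqrt(41775 + (-10599 + 15508)) = sqrt(41775 + 4909) = sqrt(46684) = 2*sqrt(11671)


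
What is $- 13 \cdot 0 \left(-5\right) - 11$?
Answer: $-11$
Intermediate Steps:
$- 13 \cdot 0 \left(-5\right) - 11 = \left(-13\right) 0 - 11 = 0 - 11 = -11$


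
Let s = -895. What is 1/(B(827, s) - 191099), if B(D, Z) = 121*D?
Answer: -1/91032 ≈ -1.0985e-5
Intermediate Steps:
1/(B(827, s) - 191099) = 1/(121*827 - 191099) = 1/(100067 - 191099) = 1/(-91032) = -1/91032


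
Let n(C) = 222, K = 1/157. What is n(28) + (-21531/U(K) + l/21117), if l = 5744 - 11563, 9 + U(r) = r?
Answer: 77994412799/29817204 ≈ 2615.8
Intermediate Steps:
K = 1/157 ≈ 0.0063694
U(r) = -9 + r
l = -5819
n(28) + (-21531/U(K) + l/21117) = 222 + (-21531/(-9 + 1/157) - 5819/21117) = 222 + (-21531/(-1412/157) - 5819*1/21117) = 222 + (-21531*(-157/1412) - 5819/21117) = 222 + (3380367/1412 - 5819/21117) = 222 + 71374993511/29817204 = 77994412799/29817204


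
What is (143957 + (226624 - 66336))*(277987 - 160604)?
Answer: 35713190835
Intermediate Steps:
(143957 + (226624 - 66336))*(277987 - 160604) = (143957 + 160288)*117383 = 304245*117383 = 35713190835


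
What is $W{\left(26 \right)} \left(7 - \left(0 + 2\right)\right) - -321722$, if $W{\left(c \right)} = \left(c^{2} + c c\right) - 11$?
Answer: $328427$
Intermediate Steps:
$W{\left(c \right)} = -11 + 2 c^{2}$ ($W{\left(c \right)} = \left(c^{2} + c^{2}\right) - 11 = 2 c^{2} - 11 = -11 + 2 c^{2}$)
$W{\left(26 \right)} \left(7 - \left(0 + 2\right)\right) - -321722 = \left(-11 + 2 \cdot 26^{2}\right) \left(7 - \left(0 + 2\right)\right) - -321722 = \left(-11 + 2 \cdot 676\right) \left(7 - 2\right) + 321722 = \left(-11 + 1352\right) \left(7 - 2\right) + 321722 = 1341 \cdot 5 + 321722 = 6705 + 321722 = 328427$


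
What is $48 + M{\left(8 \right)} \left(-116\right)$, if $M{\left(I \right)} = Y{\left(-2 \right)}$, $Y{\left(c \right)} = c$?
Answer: $280$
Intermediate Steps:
$M{\left(I \right)} = -2$
$48 + M{\left(8 \right)} \left(-116\right) = 48 - -232 = 48 + 232 = 280$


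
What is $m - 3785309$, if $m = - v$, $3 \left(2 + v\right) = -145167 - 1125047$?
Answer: $- \frac{10085707}{3} \approx -3.3619 \cdot 10^{6}$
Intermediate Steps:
$v = - \frac{1270220}{3}$ ($v = -2 + \frac{-145167 - 1125047}{3} = -2 + \frac{1}{3} \left(-1270214\right) = -2 - \frac{1270214}{3} = - \frac{1270220}{3} \approx -4.2341 \cdot 10^{5}$)
$m = \frac{1270220}{3}$ ($m = \left(-1\right) \left(- \frac{1270220}{3}\right) = \frac{1270220}{3} \approx 4.2341 \cdot 10^{5}$)
$m - 3785309 = \frac{1270220}{3} - 3785309 = - \frac{10085707}{3}$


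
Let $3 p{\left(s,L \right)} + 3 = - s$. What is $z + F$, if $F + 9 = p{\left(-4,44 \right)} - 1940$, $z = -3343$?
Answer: $- \frac{15875}{3} \approx -5291.7$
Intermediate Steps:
$p{\left(s,L \right)} = -1 - \frac{s}{3}$ ($p{\left(s,L \right)} = -1 + \frac{\left(-1\right) s}{3} = -1 - \frac{s}{3}$)
$F = - \frac{5846}{3}$ ($F = -9 - \frac{5819}{3} = - \frac{5846}{3} \approx -1948.7$)
$z + F = -3343 - \frac{5846}{3} = - \frac{15875}{3}$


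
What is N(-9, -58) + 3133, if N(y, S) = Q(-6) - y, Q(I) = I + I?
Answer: 3130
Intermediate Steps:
Q(I) = 2*I
N(y, S) = -12 - y (N(y, S) = 2*(-6) - y = -12 - y)
N(-9, -58) + 3133 = (-12 - 1*(-9)) + 3133 = (-12 + 9) + 3133 = -3 + 3133 = 3130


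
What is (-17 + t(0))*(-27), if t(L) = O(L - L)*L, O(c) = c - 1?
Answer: 459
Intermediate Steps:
O(c) = -1 + c
t(L) = -L (t(L) = (-1 + (L - L))*L = (-1 + 0)*L = -L)
(-17 + t(0))*(-27) = (-17 - 1*0)*(-27) = (-17 + 0)*(-27) = -17*(-27) = 459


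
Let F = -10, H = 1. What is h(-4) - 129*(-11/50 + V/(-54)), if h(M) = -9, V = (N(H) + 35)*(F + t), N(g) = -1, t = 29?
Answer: 703171/450 ≈ 1562.6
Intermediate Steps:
V = 646 (V = (-1 + 35)*(-10 + 29) = 34*19 = 646)
h(-4) - 129*(-11/50 + V/(-54)) = -9 - 129*(-11/50 + 646/(-54)) = -9 - 129*(-11*1/50 + 646*(-1/54)) = -9 - 129*(-11/50 - 323/27) = -9 - 129*(-16447/1350) = -9 + 707221/450 = 703171/450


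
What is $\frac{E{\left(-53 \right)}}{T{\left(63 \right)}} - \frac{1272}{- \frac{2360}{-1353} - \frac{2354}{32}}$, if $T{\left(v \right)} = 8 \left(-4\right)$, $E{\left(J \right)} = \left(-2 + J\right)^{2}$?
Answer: $- \frac{3821870833}{49751072} \approx -76.82$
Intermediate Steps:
$T{\left(v \right)} = -32$
$\frac{E{\left(-53 \right)}}{T{\left(63 \right)}} - \frac{1272}{- \frac{2360}{-1353} - \frac{2354}{32}} = \frac{\left(-2 - 53\right)^{2}}{-32} - \frac{1272}{- \frac{2360}{-1353} - \frac{2354}{32}} = \left(-55\right)^{2} \left(- \frac{1}{32}\right) - \frac{1272}{\left(-2360\right) \left(- \frac{1}{1353}\right) - \frac{1177}{16}} = 3025 \left(- \frac{1}{32}\right) - \frac{1272}{\frac{2360}{1353} - \frac{1177}{16}} = - \frac{3025}{32} - \frac{1272}{- \frac{1554721}{21648}} = - \frac{3025}{32} - - \frac{27536256}{1554721} = - \frac{3025}{32} + \frac{27536256}{1554721} = - \frac{3821870833}{49751072}$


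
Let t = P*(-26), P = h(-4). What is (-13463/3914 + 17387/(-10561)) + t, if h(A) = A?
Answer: 4088682955/41335754 ≈ 98.914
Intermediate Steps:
P = -4
t = 104 (t = -4*(-26) = 104)
(-13463/3914 + 17387/(-10561)) + t = (-13463/3914 + 17387/(-10561)) + 104 = (-13463*1/3914 + 17387*(-1/10561)) + 104 = (-13463/3914 - 17387/10561) + 104 = -210235461/41335754 + 104 = 4088682955/41335754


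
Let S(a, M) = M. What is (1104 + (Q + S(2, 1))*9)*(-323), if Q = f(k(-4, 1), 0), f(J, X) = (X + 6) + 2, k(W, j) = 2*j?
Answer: -382755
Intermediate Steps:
f(J, X) = 8 + X (f(J, X) = (6 + X) + 2 = 8 + X)
Q = 8 (Q = 8 + 0 = 8)
(1104 + (Q + S(2, 1))*9)*(-323) = (1104 + (8 + 1)*9)*(-323) = (1104 + 9*9)*(-323) = (1104 + 81)*(-323) = 1185*(-323) = -382755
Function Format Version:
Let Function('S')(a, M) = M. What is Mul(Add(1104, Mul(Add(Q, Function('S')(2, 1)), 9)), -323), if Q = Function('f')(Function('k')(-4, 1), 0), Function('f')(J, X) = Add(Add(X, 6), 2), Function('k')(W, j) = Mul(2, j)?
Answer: -382755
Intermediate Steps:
Function('f')(J, X) = Add(8, X) (Function('f')(J, X) = Add(Add(6, X), 2) = Add(8, X))
Q = 8 (Q = Add(8, 0) = 8)
Mul(Add(1104, Mul(Add(Q, Function('S')(2, 1)), 9)), -323) = Mul(Add(1104, Mul(Add(8, 1), 9)), -323) = Mul(Add(1104, Mul(9, 9)), -323) = Mul(Add(1104, 81), -323) = Mul(1185, -323) = -382755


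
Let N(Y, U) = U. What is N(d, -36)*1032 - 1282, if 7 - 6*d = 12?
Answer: -38434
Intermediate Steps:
d = -⅚ (d = 7/6 - ⅙*12 = 7/6 - 2 = -⅚ ≈ -0.83333)
N(d, -36)*1032 - 1282 = -36*1032 - 1282 = -37152 - 1282 = -38434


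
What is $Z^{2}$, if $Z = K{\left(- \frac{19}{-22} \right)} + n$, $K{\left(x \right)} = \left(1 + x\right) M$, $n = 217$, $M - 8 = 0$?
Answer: $\frac{6507601}{121} \approx 53782.0$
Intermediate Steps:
$M = 8$ ($M = 8 + 0 = 8$)
$K{\left(x \right)} = 8 + 8 x$ ($K{\left(x \right)} = \left(1 + x\right) 8 = 8 + 8 x$)
$Z = \frac{2551}{11}$ ($Z = \left(8 + 8 \left(- \frac{19}{-22}\right)\right) + 217 = \left(8 + 8 \left(\left(-19\right) \left(- \frac{1}{22}\right)\right)\right) + 217 = \left(8 + 8 \cdot \frac{19}{22}\right) + 217 = \left(8 + \frac{76}{11}\right) + 217 = \frac{164}{11} + 217 = \frac{2551}{11} \approx 231.91$)
$Z^{2} = \left(\frac{2551}{11}\right)^{2} = \frac{6507601}{121}$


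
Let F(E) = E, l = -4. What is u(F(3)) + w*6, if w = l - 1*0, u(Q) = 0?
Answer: -24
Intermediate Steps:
w = -4 (w = -4 - 1*0 = -4 + 0 = -4)
u(F(3)) + w*6 = 0 - 4*6 = 0 - 24 = -24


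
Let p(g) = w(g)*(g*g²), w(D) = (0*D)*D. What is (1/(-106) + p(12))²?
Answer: 1/11236 ≈ 8.9000e-5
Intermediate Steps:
w(D) = 0 (w(D) = 0*D = 0)
p(g) = 0 (p(g) = 0*(g*g²) = 0*g³ = 0)
(1/(-106) + p(12))² = (1/(-106) + 0)² = (-1/106 + 0)² = (-1/106)² = 1/11236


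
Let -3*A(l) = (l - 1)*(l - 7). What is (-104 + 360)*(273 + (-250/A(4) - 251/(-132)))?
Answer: 539456/11 ≈ 49041.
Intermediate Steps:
A(l) = -(-1 + l)*(-7 + l)/3 (A(l) = -(l - 1)*(l - 7)/3 = -(-1 + l)*(-7 + l)/3)
(-104 + 360)*(273 + (-250/A(4) - 251/(-132))) = (-104 + 360)*(273 + (-250/(-7/3 - ⅓*4² + (8/3)*4) - 251/(-132))) = 256*(273 + (-250/(-7/3 - ⅓*16 + 32/3) - 251*(-1/132))) = 256*(273 + (-250/(-7/3 - 16/3 + 32/3) + 251/132)) = 256*(273 + (-250/3 + 251/132)) = 256*(273 - 3583/44) = 256*(8429/44) = 539456/11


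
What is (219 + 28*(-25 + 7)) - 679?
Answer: -964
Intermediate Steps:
(219 + 28*(-25 + 7)) - 679 = (219 + 28*(-18)) - 679 = (219 - 504) - 679 = -285 - 679 = -964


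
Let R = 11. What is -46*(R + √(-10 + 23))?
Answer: -506 - 46*√13 ≈ -671.86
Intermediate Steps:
-46*(R + √(-10 + 23)) = -46*(11 + √(-10 + 23)) = -46*(11 + √13) = -506 - 46*√13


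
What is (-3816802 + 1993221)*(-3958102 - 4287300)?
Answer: 15036158424562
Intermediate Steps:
(-3816802 + 1993221)*(-3958102 - 4287300) = -1823581*(-8245402) = 15036158424562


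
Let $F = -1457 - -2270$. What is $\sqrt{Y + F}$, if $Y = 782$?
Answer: $\sqrt{1595} \approx 39.937$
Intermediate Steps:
$F = 813$ ($F = -1457 + 2270 = 813$)
$\sqrt{Y + F} = \sqrt{782 + 813} = \sqrt{1595}$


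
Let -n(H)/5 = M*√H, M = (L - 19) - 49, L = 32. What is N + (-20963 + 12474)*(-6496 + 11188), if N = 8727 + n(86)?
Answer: -39821661 + 180*√86 ≈ -3.9820e+7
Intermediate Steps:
M = -36 (M = (32 - 19) - 49 = 13 - 49 = -36)
n(H) = 180*√H (n(H) = -(-180)*√H = 180*√H)
N = 8727 + 180*√86 ≈ 10396.
N + (-20963 + 12474)*(-6496 + 11188) = (8727 + 180*√86) + (-20963 + 12474)*(-6496 + 11188) = (8727 + 180*√86) - 8489*4692 = (8727 + 180*√86) - 39830388 = -39821661 + 180*√86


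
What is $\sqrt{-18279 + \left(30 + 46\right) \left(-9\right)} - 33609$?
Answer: $-33609 + 21 i \sqrt{43} \approx -33609.0 + 137.71 i$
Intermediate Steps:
$\sqrt{-18279 + \left(30 + 46\right) \left(-9\right)} - 33609 = \sqrt{-18279 + 76 \left(-9\right)} - 33609 = \sqrt{-18279 - 684} - 33609 = \sqrt{-18963} - 33609 = 21 i \sqrt{43} - 33609 = -33609 + 21 i \sqrt{43}$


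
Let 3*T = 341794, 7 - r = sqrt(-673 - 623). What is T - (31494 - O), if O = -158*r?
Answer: 243994/3 + 5688*I ≈ 81331.0 + 5688.0*I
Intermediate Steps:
r = 7 - 36*I (r = 7 - sqrt(-673 - 623) = 7 - sqrt(-1296) = 7 - 36*I ≈ 7.0 - 36.0*I)
O = -1106 + 5688*I (O = -158*(7 - 36*I) = -1106 + 5688*I ≈ -1106.0 + 5688.0*I)
T = 341794/3 (T = (1/3)*341794 = 341794/3 ≈ 1.1393e+5)
T - (31494 - O) = 341794/3 - (31494 - (-1106 + 5688*I)) = 341794/3 - (31494 + (1106 - 5688*I)) = 341794/3 - (32600 - 5688*I) = 341794/3 + (-32600 + 5688*I) = 243994/3 + 5688*I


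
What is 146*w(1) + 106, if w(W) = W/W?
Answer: 252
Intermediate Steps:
w(W) = 1
146*w(1) + 106 = 146*1 + 106 = 146 + 106 = 252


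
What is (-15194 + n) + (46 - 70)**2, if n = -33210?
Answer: -47828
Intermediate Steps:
(-15194 + n) + (46 - 70)**2 = (-15194 - 33210) + (46 - 70)**2 = -48404 + (-24)**2 = -48404 + 576 = -47828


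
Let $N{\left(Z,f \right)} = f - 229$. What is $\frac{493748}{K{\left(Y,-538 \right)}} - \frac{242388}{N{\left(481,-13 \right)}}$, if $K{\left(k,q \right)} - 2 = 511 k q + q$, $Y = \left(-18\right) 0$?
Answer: $\frac{1304119}{16214} \approx 80.432$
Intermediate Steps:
$N{\left(Z,f \right)} = -229 + f$
$Y = 0$
$K{\left(k,q \right)} = 2 + q + 511 k q$ ($K{\left(k,q \right)} = 2 + \left(511 k q + q\right) = 2 + \left(q + 511 k q\right) = 2 + q + 511 k q$)
$\frac{493748}{K{\left(Y,-538 \right)}} - \frac{242388}{N{\left(481,-13 \right)}} = \frac{493748}{2 - 538 + 511 \cdot 0 \left(-538\right)} - \frac{242388}{-229 - 13} = \frac{493748}{2 - 538 + 0} - \frac{242388}{-242} = \frac{493748}{-536} - - \frac{121194}{121} = 493748 \left(- \frac{1}{536}\right) + \frac{121194}{121} = - \frac{123437}{134} + \frac{121194}{121} = \frac{1304119}{16214}$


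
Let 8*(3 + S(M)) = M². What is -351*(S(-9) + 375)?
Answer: -1073007/8 ≈ -1.3413e+5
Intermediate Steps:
S(M) = -3 + M²/8
-351*(S(-9) + 375) = -351*((-3 + (⅛)*(-9)²) + 375) = -351*((-3 + (⅛)*81) + 375) = -351*((-3 + 81/8) + 375) = -351*(57/8 + 375) = -351*3057/8 = -1073007/8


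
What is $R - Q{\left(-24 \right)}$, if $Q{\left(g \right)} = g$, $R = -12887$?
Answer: $-12863$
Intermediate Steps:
$R - Q{\left(-24 \right)} = -12887 - -24 = -12887 + 24 = -12863$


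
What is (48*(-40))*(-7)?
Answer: 13440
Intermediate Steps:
(48*(-40))*(-7) = -1920*(-7) = 13440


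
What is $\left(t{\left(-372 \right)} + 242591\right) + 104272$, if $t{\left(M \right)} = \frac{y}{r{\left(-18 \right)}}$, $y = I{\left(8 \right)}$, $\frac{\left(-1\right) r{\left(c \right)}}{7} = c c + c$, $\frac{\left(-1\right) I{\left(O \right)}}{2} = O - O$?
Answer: $346863$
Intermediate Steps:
$I{\left(O \right)} = 0$ ($I{\left(O \right)} = - 2 \left(O - O\right) = \left(-2\right) 0 = 0$)
$r{\left(c \right)} = - 7 c - 7 c^{2}$ ($r{\left(c \right)} = - 7 \left(c c + c\right) = - 7 \left(c^{2} + c\right) = - 7 \left(c + c^{2}\right) = - 7 c - 7 c^{2}$)
$y = 0$
$t{\left(M \right)} = 0$ ($t{\left(M \right)} = \frac{0}{\left(-7\right) \left(-18\right) \left(1 - 18\right)} = \frac{0}{\left(-7\right) \left(-18\right) \left(-17\right)} = \frac{0}{-2142} = 0 \left(- \frac{1}{2142}\right) = 0$)
$\left(t{\left(-372 \right)} + 242591\right) + 104272 = \left(0 + 242591\right) + 104272 = 242591 + 104272 = 346863$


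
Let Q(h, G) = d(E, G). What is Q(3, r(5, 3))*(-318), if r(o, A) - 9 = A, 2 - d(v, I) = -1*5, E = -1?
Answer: -2226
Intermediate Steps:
d(v, I) = 7 (d(v, I) = 2 - (-1)*5 = 2 - 1*(-5) = 2 + 5 = 7)
r(o, A) = 9 + A
Q(h, G) = 7
Q(3, r(5, 3))*(-318) = 7*(-318) = -2226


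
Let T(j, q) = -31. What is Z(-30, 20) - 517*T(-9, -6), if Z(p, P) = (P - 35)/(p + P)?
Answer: 32057/2 ≈ 16029.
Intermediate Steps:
Z(p, P) = (-35 + P)/(P + p)
Z(-30, 20) - 517*T(-9, -6) = (-35 + 20)/(20 - 30) - 517*(-31) = -15/(-10) + 16027 = -1/10*(-15) + 16027 = 3/2 + 16027 = 32057/2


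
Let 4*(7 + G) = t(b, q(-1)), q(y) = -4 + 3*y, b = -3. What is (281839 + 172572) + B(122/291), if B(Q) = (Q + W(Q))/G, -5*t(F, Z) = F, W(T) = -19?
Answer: 18116111477/39867 ≈ 4.5441e+5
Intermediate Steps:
t(F, Z) = -F/5
G = -137/20 (G = -7 + (-⅕*(-3))/4 = -7 + (¼)*(⅗) = -7 + 3/20 = -137/20 ≈ -6.8500)
B(Q) = 380/137 - 20*Q/137 (B(Q) = (Q - 19)/(-137/20) = (-19 + Q)*(-20/137) = 380/137 - 20*Q/137)
(281839 + 172572) + B(122/291) = (281839 + 172572) + (380/137 - 2440/(137*291)) = 454411 + (380/137 - 2440/(137*291)) = 454411 + (380/137 - 20/137*122/291) = 454411 + (380/137 - 2440/39867) = 454411 + 108140/39867 = 18116111477/39867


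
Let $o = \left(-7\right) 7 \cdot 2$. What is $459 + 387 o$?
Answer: $-37467$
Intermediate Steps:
$o = -98$ ($o = \left(-49\right) 2 = -98$)
$459 + 387 o = 459 + 387 \left(-98\right) = 459 - 37926 = -37467$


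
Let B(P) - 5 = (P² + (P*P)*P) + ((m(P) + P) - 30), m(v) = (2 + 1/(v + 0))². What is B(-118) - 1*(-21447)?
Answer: -22387007671/13924 ≈ -1.6078e+6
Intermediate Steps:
m(v) = (2 + 1/v)²
B(P) = -25 + P + P² + P³ + (1 + 2*P)²/P² (B(P) = 5 + ((P² + (P*P)*P) + (((1 + 2*P)²/P² + P) - 30)) = 5 + ((P² + P²*P) + ((P + (1 + 2*P)²/P²) - 30)) = 5 + ((P² + P³) + (-30 + P + (1 + 2*P)²/P²)) = 5 + (-30 + P + P² + P³ + (1 + 2*P)²/P²) = -25 + P + P² + P³ + (1 + 2*P)²/P²)
B(-118) - 1*(-21447) = (-25 - 118 + (-118)² + (-118)³ + (1 + 2*(-118))²/(-118)²) - 1*(-21447) = (-25 - 118 + 13924 - 1643032 + (1 - 236)²/13924) + 21447 = (-25 - 118 + 13924 - 1643032 + (1/13924)*(-235)²) + 21447 = (-25 - 118 + 13924 - 1643032 + (1/13924)*55225) + 21447 = (-25 - 118 + 13924 - 1643032 + 55225/13924) + 21447 = -22685635699/13924 + 21447 = -22387007671/13924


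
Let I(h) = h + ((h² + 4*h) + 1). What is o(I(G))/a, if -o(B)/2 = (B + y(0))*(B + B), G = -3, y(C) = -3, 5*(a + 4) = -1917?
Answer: 800/1937 ≈ 0.41301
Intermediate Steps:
a = -1937/5 (a = -4 + (⅕)*(-1917) = -4 - 1917/5 = -1937/5 ≈ -387.40)
I(h) = 1 + h² + 5*h (I(h) = h + (1 + h² + 4*h) = 1 + h² + 5*h)
o(B) = -4*B*(-3 + B) (o(B) = -2*(B - 3)*(B + B) = -2*(-3 + B)*2*B = -4*B*(-3 + B))
o(I(G))/a = (4*(1 + (-3)² + 5*(-3))*(3 - (1 + (-3)² + 5*(-3))))/(-1937/5) = (4*(1 + 9 - 15)*(3 - (1 + 9 - 15)))*(-5/1937) = (4*(-5)*(3 - 1*(-5)))*(-5/1937) = (4*(-5)*(3 + 5))*(-5/1937) = (4*(-5)*8)*(-5/1937) = -160*(-5/1937) = 800/1937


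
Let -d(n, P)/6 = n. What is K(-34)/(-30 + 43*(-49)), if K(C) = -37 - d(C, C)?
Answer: 241/2137 ≈ 0.11277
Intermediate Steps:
d(n, P) = -6*n
K(C) = -37 + 6*C (K(C) = -37 - (-6)*C = -37 + 6*C)
K(-34)/(-30 + 43*(-49)) = (-37 + 6*(-34))/(-30 + 43*(-49)) = (-37 - 204)/(-30 - 2107) = -241/(-2137) = -241*(-1/2137) = 241/2137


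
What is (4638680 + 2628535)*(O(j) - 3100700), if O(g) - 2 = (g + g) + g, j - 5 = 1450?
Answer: -22501717622595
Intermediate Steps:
j = 1455 (j = 5 + 1450 = 1455)
O(g) = 2 + 3*g (O(g) = 2 + ((g + g) + g) = 2 + (2*g + g) = 2 + 3*g)
(4638680 + 2628535)*(O(j) - 3100700) = (4638680 + 2628535)*((2 + 3*1455) - 3100700) = 7267215*((2 + 4365) - 3100700) = 7267215*(4367 - 3100700) = 7267215*(-3096333) = -22501717622595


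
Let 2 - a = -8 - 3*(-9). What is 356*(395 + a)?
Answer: 134568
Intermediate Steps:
a = -17 (a = 2 - (-8 - 3*(-9)) = 2 - (-8 + 27) = 2 - 1*19 = 2 - 19 = -17)
356*(395 + a) = 356*(395 - 17) = 356*378 = 134568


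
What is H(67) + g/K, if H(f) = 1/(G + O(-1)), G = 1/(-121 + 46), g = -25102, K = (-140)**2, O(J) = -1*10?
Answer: -1451543/1051400 ≈ -1.3806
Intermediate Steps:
O(J) = -10
K = 19600
G = -1/75 (G = 1/(-75) = -1/75 ≈ -0.013333)
H(f) = -75/751 (H(f) = 1/(-1/75 - 10) = 1/(-751/75) = -75/751)
H(67) + g/K = -75/751 - 25102/19600 = -75/751 - 25102*1/19600 = -75/751 - 1793/1400 = -1451543/1051400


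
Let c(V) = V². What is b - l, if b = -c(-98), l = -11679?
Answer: 2075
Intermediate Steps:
b = -9604 (b = -1*(-98)² = -1*9604 = -9604)
b - l = -9604 - 1*(-11679) = -9604 + 11679 = 2075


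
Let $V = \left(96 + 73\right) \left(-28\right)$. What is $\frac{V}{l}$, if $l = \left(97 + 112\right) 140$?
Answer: $- \frac{169}{1045} \approx -0.16172$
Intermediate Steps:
$V = -4732$ ($V = 169 \left(-28\right) = -4732$)
$l = 29260$ ($l = 209 \cdot 140 = 29260$)
$\frac{V}{l} = - \frac{4732}{29260} = \left(-4732\right) \frac{1}{29260} = - \frac{169}{1045}$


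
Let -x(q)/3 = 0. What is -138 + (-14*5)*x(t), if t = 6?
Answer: -138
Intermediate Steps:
x(q) = 0 (x(q) = -3*0 = 0)
-138 + (-14*5)*x(t) = -138 - 14*5*0 = -138 - 70*0 = -138 + 0 = -138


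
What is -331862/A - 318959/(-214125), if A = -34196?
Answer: 40983536357/3661109250 ≈ 11.194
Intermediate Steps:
-331862/A - 318959/(-214125) = -331862/(-34196) - 318959/(-214125) = -331862*(-1/34196) - 318959*(-1/214125) = 165931/17098 + 318959/214125 = 40983536357/3661109250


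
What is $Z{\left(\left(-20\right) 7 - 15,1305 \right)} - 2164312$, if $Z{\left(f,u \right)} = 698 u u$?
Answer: $1186547138$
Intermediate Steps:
$Z{\left(f,u \right)} = 698 u^{2}$
$Z{\left(\left(-20\right) 7 - 15,1305 \right)} - 2164312 = 698 \cdot 1305^{2} - 2164312 = 698 \cdot 1703025 - 2164312 = 1188711450 - 2164312 = 1186547138$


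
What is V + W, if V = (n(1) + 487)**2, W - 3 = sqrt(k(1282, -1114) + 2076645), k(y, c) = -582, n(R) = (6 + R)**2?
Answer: 287299 + sqrt(2076063) ≈ 2.8874e+5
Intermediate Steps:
W = 3 + sqrt(2076063) (W = 3 + sqrt(-582 + 2076645) = 3 + sqrt(2076063) ≈ 1443.9)
V = 287296 (V = ((6 + 1)**2 + 487)**2 = (7**2 + 487)**2 = (49 + 487)**2 = 536**2 = 287296)
V + W = 287296 + (3 + sqrt(2076063)) = 287299 + sqrt(2076063)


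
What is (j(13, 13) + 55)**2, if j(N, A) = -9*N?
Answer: 3844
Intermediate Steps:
(j(13, 13) + 55)**2 = (-9*13 + 55)**2 = (-117 + 55)**2 = (-62)**2 = 3844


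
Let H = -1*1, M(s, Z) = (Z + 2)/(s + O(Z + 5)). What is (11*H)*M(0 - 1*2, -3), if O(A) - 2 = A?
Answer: 11/2 ≈ 5.5000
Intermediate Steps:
O(A) = 2 + A
M(s, Z) = (2 + Z)/(7 + Z + s) (M(s, Z) = (Z + 2)/(s + (2 + (Z + 5))) = (2 + Z)/(s + (2 + (5 + Z))) = (2 + Z)/(s + (7 + Z)) = (2 + Z)/(7 + Z + s))
H = -1
(11*H)*M(0 - 1*2, -3) = (11*(-1))*((2 - 3)/(7 - 3 + (0 - 1*2))) = -11*(-1)/(7 - 3 + (0 - 2)) = -11*(-1)/(7 - 3 - 2) = -11*(-1)/2 = -11*(-1/2) = 11/2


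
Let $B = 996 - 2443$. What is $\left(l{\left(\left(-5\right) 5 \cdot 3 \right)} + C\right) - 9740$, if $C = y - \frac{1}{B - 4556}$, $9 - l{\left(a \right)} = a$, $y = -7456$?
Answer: $- \frac{102723335}{6003} \approx -17112.0$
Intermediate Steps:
$B = -1447$
$l{\left(a \right)} = 9 - a$
$C = - \frac{44758367}{6003}$ ($C = -7456 - \frac{1}{-1447 - 4556} = -7456 - \frac{1}{-6003} = -7456 - - \frac{1}{6003} = -7456 + \frac{1}{6003} = - \frac{44758367}{6003} \approx -7456.0$)
$\left(l{\left(\left(-5\right) 5 \cdot 3 \right)} + C\right) - 9740 = \left(\left(9 - \left(-5\right) 5 \cdot 3\right) - \frac{44758367}{6003}\right) - 9740 = \left(\left(9 - \left(-25\right) 3\right) - \frac{44758367}{6003}\right) - 9740 = \left(\left(9 - -75\right) - \frac{44758367}{6003}\right) - 9740 = \left(\left(9 + 75\right) - \frac{44758367}{6003}\right) - 9740 = \left(84 - \frac{44758367}{6003}\right) - 9740 = - \frac{44254115}{6003} - 9740 = - \frac{102723335}{6003}$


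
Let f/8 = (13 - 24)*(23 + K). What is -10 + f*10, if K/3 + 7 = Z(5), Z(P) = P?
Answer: -14970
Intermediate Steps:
K = -6 (K = -21 + 3*5 = -21 + 15 = -6)
f = -1496 (f = 8*((13 - 24)*(23 - 6)) = 8*(-11*17) = 8*(-187) = -1496)
-10 + f*10 = -10 - 1496*10 = -10 - 14960 = -14970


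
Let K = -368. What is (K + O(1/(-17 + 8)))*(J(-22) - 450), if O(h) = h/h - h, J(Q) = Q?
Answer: 1558544/9 ≈ 1.7317e+5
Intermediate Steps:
O(h) = 1 - h
(K + O(1/(-17 + 8)))*(J(-22) - 450) = (-368 + (1 - 1/(-17 + 8)))*(-22 - 450) = (-368 + (1 - 1/(-9)))*(-472) = (-368 + (1 - 1*(-⅑)))*(-472) = (-368 + (1 + ⅑))*(-472) = (-368 + 10/9)*(-472) = -3302/9*(-472) = 1558544/9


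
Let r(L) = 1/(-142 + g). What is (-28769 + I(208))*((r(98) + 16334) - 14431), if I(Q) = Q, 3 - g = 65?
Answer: -11087694371/204 ≈ -5.4351e+7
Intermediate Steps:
g = -62 (g = 3 - 1*65 = 3 - 65 = -62)
r(L) = -1/204 (r(L) = 1/(-142 - 62) = 1/(-204) = -1/204)
(-28769 + I(208))*((r(98) + 16334) - 14431) = (-28769 + 208)*((-1/204 + 16334) - 14431) = -28561*(3332135/204 - 14431) = -28561*388211/204 = -11087694371/204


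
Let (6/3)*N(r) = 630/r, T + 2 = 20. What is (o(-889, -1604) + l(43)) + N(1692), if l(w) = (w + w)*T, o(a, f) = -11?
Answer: 288991/188 ≈ 1537.2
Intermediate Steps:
T = 18 (T = -2 + 20 = 18)
N(r) = 315/r (N(r) = (630/r)/2 = 315/r)
l(w) = 36*w (l(w) = (w + w)*18 = (2*w)*18 = 36*w)
(o(-889, -1604) + l(43)) + N(1692) = (-11 + 36*43) + 315/1692 = (-11 + 1548) + 315*(1/1692) = 1537 + 35/188 = 288991/188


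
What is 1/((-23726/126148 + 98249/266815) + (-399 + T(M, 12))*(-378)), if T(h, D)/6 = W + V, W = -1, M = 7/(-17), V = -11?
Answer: 16829089310/2996220434304861 ≈ 5.6168e-6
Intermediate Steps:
M = -7/17 (M = 7*(-1/17) = -7/17 ≈ -0.41176)
T(h, D) = -72 (T(h, D) = 6*(-1 - 11) = 6*(-12) = -72)
1/((-23726/126148 + 98249/266815) + (-399 + T(M, 12))*(-378)) = 1/((-23726/126148 + 98249/266815) + (-399 - 72)*(-378)) = 1/((-23726*1/126148 + 98249*(1/266815)) - 471*(-378)) = 1/((-11863/63074 + 98249/266815) + 178038) = 1/(3031731081/16829089310 + 178038) = 1/(2996220434304861/16829089310) = 16829089310/2996220434304861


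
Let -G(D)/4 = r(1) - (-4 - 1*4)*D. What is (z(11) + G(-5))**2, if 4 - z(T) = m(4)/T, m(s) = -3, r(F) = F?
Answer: 3108169/121 ≈ 25687.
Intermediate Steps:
z(T) = 4 + 3/T (z(T) = 4 - (-3)/T = 4 + 3/T)
G(D) = -4 - 32*D (G(D) = -4*(1 - (-4 - 1*4)*D) = -4*(1 - (-4 - 4)*D) = -4*(1 - (-8)*D) = -4*(1 + 8*D) = -4 - 32*D)
(z(11) + G(-5))**2 = ((4 + 3/11) + (-4 - 32*(-5)))**2 = ((4 + 3*(1/11)) + (-4 + 160))**2 = ((4 + 3/11) + 156)**2 = (47/11 + 156)**2 = (1763/11)**2 = 3108169/121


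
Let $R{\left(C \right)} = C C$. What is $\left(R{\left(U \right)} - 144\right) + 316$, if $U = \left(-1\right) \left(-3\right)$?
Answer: $181$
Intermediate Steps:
$U = 3$
$R{\left(C \right)} = C^{2}$
$\left(R{\left(U \right)} - 144\right) + 316 = \left(3^{2} - 144\right) + 316 = \left(9 - 144\right) + 316 = -135 + 316 = 181$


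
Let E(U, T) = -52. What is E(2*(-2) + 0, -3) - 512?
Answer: -564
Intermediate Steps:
E(2*(-2) + 0, -3) - 512 = -52 - 512 = -564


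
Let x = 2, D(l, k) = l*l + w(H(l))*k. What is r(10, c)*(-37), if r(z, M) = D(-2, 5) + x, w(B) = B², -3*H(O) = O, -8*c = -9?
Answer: -2738/9 ≈ -304.22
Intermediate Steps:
c = 9/8 (c = -⅛*(-9) = 9/8 ≈ 1.1250)
H(O) = -O/3
D(l, k) = l² + k*l²/9 (D(l, k) = l*l + (-l/3)²*k = l² + (l²/9)*k = l² + k*l²/9)
r(z, M) = 74/9 (r(z, M) = (⅑)*(-2)²*(9 + 5) + 2 = (⅑)*4*14 + 2 = 56/9 + 2 = 74/9)
r(10, c)*(-37) = (74/9)*(-37) = -2738/9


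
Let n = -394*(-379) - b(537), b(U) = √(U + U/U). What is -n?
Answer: -149326 + √538 ≈ -1.4930e+5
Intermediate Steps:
b(U) = √(1 + U) (b(U) = √(U + 1) = √(1 + U))
n = 149326 - √538 (n = -394*(-379) - √(1 + 537) = 149326 - √538 ≈ 1.4930e+5)
-n = -(149326 - √538) = -149326 + √538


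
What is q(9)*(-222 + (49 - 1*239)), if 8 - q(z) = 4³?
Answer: 23072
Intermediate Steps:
q(z) = -56 (q(z) = 8 - 1*4³ = 8 - 1*64 = 8 - 64 = -56)
q(9)*(-222 + (49 - 1*239)) = -56*(-222 + (49 - 1*239)) = -56*(-222 + (49 - 239)) = -56*(-222 - 190) = -56*(-412) = 23072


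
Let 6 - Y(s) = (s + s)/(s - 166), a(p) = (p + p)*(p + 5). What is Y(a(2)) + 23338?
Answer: 1610764/69 ≈ 23344.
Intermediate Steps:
a(p) = 2*p*(5 + p) (a(p) = (2*p)*(5 + p) = 2*p*(5 + p))
Y(s) = 6 - 2*s/(-166 + s) (Y(s) = 6 - (s + s)/(s - 166) = 6 - 2*s/(-166 + s))
Y(a(2)) + 23338 = 4*(-249 + 2*2*(5 + 2))/(-166 + 2*2*(5 + 2)) + 23338 = 4*(-249 + 2*2*7)/(-166 + 2*2*7) + 23338 = 4*(-249 + 28)/(-166 + 28) + 23338 = 4*(-221)/(-138) + 23338 = 4*(-1/138)*(-221) + 23338 = 442/69 + 23338 = 1610764/69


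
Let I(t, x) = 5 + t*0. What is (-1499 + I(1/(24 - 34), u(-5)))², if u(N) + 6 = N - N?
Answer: 2232036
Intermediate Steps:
u(N) = -6 (u(N) = -6 + (N - N) = -6 + 0 = -6)
I(t, x) = 5 (I(t, x) = 5 + 0 = 5)
(-1499 + I(1/(24 - 34), u(-5)))² = (-1499 + 5)² = (-1494)² = 2232036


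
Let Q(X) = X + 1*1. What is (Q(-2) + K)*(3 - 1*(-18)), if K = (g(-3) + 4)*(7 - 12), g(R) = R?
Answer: -126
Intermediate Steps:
Q(X) = 1 + X (Q(X) = X + 1 = 1 + X)
K = -5 (K = (-3 + 4)*(7 - 12) = 1*(-5) = -5)
(Q(-2) + K)*(3 - 1*(-18)) = ((1 - 2) - 5)*(3 - 1*(-18)) = (-1 - 5)*(3 + 18) = -6*21 = -126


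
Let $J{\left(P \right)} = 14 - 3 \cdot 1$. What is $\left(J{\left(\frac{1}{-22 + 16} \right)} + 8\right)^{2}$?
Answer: $361$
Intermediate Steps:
$J{\left(P \right)} = 11$ ($J{\left(P \right)} = 14 - 3 = 11$)
$\left(J{\left(\frac{1}{-22 + 16} \right)} + 8\right)^{2} = \left(11 + 8\right)^{2} = 19^{2} = 361$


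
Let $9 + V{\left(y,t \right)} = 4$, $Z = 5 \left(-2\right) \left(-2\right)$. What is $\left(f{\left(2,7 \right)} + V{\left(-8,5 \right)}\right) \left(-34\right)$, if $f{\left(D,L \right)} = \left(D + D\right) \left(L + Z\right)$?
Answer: $-3502$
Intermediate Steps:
$Z = 20$ ($Z = \left(-10\right) \left(-2\right) = 20$)
$V{\left(y,t \right)} = -5$ ($V{\left(y,t \right)} = -9 + 4 = -5$)
$f{\left(D,L \right)} = 2 D \left(20 + L\right)$ ($f{\left(D,L \right)} = \left(D + D\right) \left(L + 20\right) = 2 D \left(20 + L\right)$)
$\left(f{\left(2,7 \right)} + V{\left(-8,5 \right)}\right) \left(-34\right) = \left(2 \cdot 2 \left(20 + 7\right) - 5\right) \left(-34\right) = \left(2 \cdot 2 \cdot 27 - 5\right) \left(-34\right) = \left(108 - 5\right) \left(-34\right) = 103 \left(-34\right) = -3502$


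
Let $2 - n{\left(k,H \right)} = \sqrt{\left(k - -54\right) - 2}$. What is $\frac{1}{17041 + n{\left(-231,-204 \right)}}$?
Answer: $\frac{17043}{290464028} + \frac{i \sqrt{179}}{290464028} \approx 5.8675 \cdot 10^{-5} + 4.6061 \cdot 10^{-8} i$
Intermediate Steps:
$n{\left(k,H \right)} = 2 - \sqrt{52 + k}$ ($n{\left(k,H \right)} = 2 - \sqrt{\left(k - -54\right) - 2} = 2 - \sqrt{\left(k + 54\right) - 2} = 2 - \sqrt{\left(54 + k\right) - 2} = 2 - \sqrt{52 + k}$)
$\frac{1}{17041 + n{\left(-231,-204 \right)}} = \frac{1}{17041 + \left(2 - \sqrt{52 - 231}\right)} = \frac{1}{17041 + \left(2 - \sqrt{-179}\right)} = \frac{1}{17041 + \left(2 - i \sqrt{179}\right)} = \frac{1}{17043 - i \sqrt{179}}$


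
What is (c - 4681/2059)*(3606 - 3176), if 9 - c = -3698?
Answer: 3280053760/2059 ≈ 1.5930e+6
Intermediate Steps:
c = 3707 (c = 9 - 1*(-3698) = 9 + 3698 = 3707)
(c - 4681/2059)*(3606 - 3176) = (3707 - 4681/2059)*(3606 - 3176) = (3707 - 4681*1/2059)*430 = (3707 - 4681/2059)*430 = (7628032/2059)*430 = 3280053760/2059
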